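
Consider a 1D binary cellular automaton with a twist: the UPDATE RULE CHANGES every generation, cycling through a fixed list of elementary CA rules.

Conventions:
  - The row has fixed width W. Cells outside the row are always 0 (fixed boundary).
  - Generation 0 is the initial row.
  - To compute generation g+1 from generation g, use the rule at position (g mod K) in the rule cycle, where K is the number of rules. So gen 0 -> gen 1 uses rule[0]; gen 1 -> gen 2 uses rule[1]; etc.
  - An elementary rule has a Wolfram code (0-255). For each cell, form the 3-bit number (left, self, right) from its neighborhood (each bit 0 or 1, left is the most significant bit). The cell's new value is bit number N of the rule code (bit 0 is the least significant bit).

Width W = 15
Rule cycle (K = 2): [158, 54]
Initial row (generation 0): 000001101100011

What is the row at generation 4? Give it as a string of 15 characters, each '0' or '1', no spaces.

Answer: 010000000001000

Derivation:
Gen 0: 000001101100011
Gen 1 (rule 158): 000011001010110
Gen 2 (rule 54): 000100111111001
Gen 3 (rule 158): 001111111110111
Gen 4 (rule 54): 010000000001000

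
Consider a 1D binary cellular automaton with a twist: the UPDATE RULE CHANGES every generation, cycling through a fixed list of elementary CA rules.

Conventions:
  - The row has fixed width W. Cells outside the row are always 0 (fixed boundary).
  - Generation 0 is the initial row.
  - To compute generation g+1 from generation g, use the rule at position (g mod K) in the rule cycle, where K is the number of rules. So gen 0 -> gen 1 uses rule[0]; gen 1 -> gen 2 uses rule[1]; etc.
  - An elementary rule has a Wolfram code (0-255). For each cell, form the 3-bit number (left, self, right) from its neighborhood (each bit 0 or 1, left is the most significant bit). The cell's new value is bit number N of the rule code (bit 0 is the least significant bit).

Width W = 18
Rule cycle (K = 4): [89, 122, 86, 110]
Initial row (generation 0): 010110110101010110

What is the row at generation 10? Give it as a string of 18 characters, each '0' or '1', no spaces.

Gen 0: 010110110101010110
Gen 1 (rule 89): 000110110000000111
Gen 2 (rule 122): 001111111000001101
Gen 3 (rule 86): 010000001100010101
Gen 4 (rule 110): 110000011100111111
Gen 5 (rule 89): 111111010110100001
Gen 6 (rule 122): 100001101111010010
Gen 7 (rule 86): 110010100001011111
Gen 8 (rule 110): 110111100011110001
Gen 9 (rule 89): 110100111010011100
Gen 10 (rule 122): 111011101101110110

Answer: 111011101101110110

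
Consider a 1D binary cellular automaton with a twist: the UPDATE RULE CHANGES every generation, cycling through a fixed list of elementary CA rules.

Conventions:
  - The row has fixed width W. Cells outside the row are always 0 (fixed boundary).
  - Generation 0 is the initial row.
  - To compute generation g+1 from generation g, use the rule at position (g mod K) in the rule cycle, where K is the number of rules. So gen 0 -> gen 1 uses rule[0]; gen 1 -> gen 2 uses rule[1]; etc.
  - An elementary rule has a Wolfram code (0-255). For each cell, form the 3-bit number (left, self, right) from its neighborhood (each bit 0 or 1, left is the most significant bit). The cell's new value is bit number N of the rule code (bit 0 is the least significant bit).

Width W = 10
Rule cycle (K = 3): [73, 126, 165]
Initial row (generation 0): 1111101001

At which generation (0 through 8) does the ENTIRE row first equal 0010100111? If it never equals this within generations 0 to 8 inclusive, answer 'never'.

Answer: 3

Derivation:
Gen 0: 1111101001
Gen 1 (rule 73): 1000100000
Gen 2 (rule 126): 1101110000
Gen 3 (rule 165): 0010100111
Gen 4 (rule 73): 1000000101
Gen 5 (rule 126): 1100001111
Gen 6 (rule 165): 0001100110
Gen 7 (rule 73): 1101100110
Gen 8 (rule 126): 1111111111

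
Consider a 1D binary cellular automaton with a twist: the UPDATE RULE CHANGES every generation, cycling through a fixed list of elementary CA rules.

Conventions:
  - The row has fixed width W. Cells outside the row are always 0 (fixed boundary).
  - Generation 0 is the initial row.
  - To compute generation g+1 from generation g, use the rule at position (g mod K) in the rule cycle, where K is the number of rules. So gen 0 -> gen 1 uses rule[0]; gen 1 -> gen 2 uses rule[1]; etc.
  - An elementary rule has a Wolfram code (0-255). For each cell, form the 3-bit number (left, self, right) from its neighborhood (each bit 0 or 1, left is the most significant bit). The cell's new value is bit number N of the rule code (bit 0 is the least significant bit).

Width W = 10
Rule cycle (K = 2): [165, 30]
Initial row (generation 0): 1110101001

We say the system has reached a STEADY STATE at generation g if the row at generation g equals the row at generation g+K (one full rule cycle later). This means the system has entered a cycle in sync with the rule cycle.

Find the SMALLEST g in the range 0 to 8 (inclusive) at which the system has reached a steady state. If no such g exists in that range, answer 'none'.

Answer: none

Derivation:
Gen 0: 1110101001
Gen 1 (rule 165): 0101111001
Gen 2 (rule 30): 1101000111
Gen 3 (rule 165): 0011010010
Gen 4 (rule 30): 0110011111
Gen 5 (rule 165): 0000001110
Gen 6 (rule 30): 0000011001
Gen 7 (rule 165): 1111000001
Gen 8 (rule 30): 1000100011
Gen 9 (rule 165): 1010101000
Gen 10 (rule 30): 1010101100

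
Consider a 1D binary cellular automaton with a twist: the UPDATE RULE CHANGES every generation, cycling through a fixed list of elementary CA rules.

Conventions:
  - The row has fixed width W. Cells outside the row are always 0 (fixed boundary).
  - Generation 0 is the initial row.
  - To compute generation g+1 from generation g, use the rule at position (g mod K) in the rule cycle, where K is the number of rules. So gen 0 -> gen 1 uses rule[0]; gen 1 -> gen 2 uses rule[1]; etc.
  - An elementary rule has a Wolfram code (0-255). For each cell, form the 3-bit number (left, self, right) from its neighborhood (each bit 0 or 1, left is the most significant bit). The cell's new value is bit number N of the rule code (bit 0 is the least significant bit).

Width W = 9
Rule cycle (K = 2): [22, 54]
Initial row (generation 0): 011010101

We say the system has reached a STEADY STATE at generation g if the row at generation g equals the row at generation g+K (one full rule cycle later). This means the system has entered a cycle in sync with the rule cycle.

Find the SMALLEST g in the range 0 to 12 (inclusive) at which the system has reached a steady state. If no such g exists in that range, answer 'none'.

Answer: 3

Derivation:
Gen 0: 011010101
Gen 1 (rule 22): 100010101
Gen 2 (rule 54): 110111111
Gen 3 (rule 22): 000000000
Gen 4 (rule 54): 000000000
Gen 5 (rule 22): 000000000
Gen 6 (rule 54): 000000000
Gen 7 (rule 22): 000000000
Gen 8 (rule 54): 000000000
Gen 9 (rule 22): 000000000
Gen 10 (rule 54): 000000000
Gen 11 (rule 22): 000000000
Gen 12 (rule 54): 000000000
Gen 13 (rule 22): 000000000
Gen 14 (rule 54): 000000000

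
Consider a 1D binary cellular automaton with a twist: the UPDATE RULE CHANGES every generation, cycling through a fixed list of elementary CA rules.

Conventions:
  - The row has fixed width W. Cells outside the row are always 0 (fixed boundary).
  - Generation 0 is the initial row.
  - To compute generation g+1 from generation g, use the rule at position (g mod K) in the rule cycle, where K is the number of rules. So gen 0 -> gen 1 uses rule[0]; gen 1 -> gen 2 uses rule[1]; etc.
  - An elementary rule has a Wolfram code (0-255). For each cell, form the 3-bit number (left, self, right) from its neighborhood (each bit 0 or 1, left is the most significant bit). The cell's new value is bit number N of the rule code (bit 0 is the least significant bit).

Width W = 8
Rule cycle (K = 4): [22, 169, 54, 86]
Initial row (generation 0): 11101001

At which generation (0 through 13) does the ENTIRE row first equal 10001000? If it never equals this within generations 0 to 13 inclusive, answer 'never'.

Answer: 9

Derivation:
Gen 0: 11101001
Gen 1 (rule 22): 00001111
Gen 2 (rule 169): 11101110
Gen 3 (rule 54): 00010001
Gen 4 (rule 86): 00111011
Gen 5 (rule 22): 01000000
Gen 6 (rule 169): 00011111
Gen 7 (rule 54): 00100000
Gen 8 (rule 86): 01110000
Gen 9 (rule 22): 10001000
Gen 10 (rule 169): 00100011
Gen 11 (rule 54): 01110100
Gen 12 (rule 86): 10010110
Gen 13 (rule 22): 11110001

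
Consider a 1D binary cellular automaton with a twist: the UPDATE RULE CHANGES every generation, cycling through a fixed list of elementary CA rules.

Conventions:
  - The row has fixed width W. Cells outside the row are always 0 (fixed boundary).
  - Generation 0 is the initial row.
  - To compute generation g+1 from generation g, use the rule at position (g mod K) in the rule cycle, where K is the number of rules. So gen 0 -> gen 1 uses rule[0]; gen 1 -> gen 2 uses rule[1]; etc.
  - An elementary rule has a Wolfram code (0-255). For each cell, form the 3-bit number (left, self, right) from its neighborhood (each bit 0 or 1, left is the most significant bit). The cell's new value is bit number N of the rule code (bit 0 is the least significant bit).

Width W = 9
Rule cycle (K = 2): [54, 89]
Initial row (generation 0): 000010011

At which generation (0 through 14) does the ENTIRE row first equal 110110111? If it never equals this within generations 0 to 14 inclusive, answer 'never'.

Gen 0: 000010011
Gen 1 (rule 54): 000111100
Gen 2 (rule 89): 110100111
Gen 3 (rule 54): 001111000
Gen 4 (rule 89): 101001111
Gen 5 (rule 54): 111110000
Gen 6 (rule 89): 100011111
Gen 7 (rule 54): 110100000
Gen 8 (rule 89): 110011111
Gen 9 (rule 54): 001100000
Gen 10 (rule 89): 101111111
Gen 11 (rule 54): 110000000
Gen 12 (rule 89): 111111111
Gen 13 (rule 54): 000000000
Gen 14 (rule 89): 111111111

Answer: never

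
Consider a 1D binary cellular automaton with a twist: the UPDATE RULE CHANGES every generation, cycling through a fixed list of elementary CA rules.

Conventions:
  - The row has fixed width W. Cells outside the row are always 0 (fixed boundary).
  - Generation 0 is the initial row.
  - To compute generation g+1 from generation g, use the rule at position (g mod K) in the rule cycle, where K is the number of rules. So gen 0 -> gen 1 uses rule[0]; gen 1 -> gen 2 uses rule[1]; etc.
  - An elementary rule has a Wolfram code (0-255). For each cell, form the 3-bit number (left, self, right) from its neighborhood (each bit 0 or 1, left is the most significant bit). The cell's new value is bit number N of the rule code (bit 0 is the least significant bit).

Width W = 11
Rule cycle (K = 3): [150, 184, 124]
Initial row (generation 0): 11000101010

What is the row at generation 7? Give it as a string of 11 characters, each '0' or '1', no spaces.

Gen 0: 11000101010
Gen 1 (rule 150): 00101101011
Gen 2 (rule 184): 00011010110
Gen 3 (rule 124): 00011111111
Gen 4 (rule 150): 00101111110
Gen 5 (rule 184): 00011111101
Gen 6 (rule 124): 00010000111
Gen 7 (rule 150): 00111001010

Answer: 00111001010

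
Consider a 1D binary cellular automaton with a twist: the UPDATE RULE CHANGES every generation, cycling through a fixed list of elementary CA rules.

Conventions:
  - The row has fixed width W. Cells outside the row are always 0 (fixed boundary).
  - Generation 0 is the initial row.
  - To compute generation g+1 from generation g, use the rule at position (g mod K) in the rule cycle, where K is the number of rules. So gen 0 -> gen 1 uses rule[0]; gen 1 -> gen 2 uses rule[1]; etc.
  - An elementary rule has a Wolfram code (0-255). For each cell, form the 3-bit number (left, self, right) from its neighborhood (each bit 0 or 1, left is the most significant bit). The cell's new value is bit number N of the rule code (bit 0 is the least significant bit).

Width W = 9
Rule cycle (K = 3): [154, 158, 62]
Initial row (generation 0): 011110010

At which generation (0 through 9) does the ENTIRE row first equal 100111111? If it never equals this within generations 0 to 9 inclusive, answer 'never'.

Gen 0: 011110010
Gen 1 (rule 154): 111101101
Gen 2 (rule 158): 111001001
Gen 3 (rule 62): 100111111
Gen 4 (rule 154): 011111110
Gen 5 (rule 158): 111111101
Gen 6 (rule 62): 100000011
Gen 7 (rule 154): 010000110
Gen 8 (rule 158): 111001101
Gen 9 (rule 62): 100111011

Answer: 3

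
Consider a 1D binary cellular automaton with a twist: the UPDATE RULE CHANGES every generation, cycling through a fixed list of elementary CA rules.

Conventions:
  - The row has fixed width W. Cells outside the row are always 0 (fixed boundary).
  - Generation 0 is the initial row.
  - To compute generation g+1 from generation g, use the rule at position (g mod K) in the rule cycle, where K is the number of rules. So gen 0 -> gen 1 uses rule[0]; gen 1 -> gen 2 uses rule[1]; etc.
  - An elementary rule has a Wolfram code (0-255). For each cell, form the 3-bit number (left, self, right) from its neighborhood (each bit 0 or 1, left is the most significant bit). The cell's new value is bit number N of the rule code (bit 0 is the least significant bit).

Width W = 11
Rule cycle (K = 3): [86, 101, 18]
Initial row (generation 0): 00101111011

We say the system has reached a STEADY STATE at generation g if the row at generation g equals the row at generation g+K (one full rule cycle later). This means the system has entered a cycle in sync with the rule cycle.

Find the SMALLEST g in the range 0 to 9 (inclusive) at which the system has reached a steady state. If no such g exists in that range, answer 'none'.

Answer: 6

Derivation:
Gen 0: 00101111011
Gen 1 (rule 86): 01100001001
Gen 2 (rule 101): 00101101001
Gen 3 (rule 18): 01000000110
Gen 4 (rule 86): 11100001011
Gen 5 (rule 101): 00101101101
Gen 6 (rule 18): 01000000000
Gen 7 (rule 86): 11100000000
Gen 8 (rule 101): 00101111111
Gen 9 (rule 18): 01000000000
Gen 10 (rule 86): 11100000000
Gen 11 (rule 101): 00101111111
Gen 12 (rule 18): 01000000000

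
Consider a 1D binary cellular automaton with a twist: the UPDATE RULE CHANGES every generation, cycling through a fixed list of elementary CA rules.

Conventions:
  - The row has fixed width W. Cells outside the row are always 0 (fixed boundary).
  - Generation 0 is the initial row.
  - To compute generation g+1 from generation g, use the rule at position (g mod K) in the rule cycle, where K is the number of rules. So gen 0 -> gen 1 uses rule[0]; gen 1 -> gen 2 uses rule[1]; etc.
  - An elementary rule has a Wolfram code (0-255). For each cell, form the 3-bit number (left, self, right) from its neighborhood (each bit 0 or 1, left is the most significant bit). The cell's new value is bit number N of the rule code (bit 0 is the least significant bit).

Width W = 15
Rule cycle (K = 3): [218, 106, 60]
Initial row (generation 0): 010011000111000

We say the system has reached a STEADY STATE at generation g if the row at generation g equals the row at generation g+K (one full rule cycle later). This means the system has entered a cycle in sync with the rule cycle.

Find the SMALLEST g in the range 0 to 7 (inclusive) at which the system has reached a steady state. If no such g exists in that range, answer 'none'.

Answer: none

Derivation:
Gen 0: 010011000111000
Gen 1 (rule 218): 101111101111100
Gen 2 (rule 106): 011000111000100
Gen 3 (rule 60): 010100100100110
Gen 4 (rule 218): 100011011011111
Gen 5 (rule 106): 000111111110001
Gen 6 (rule 60): 000100000001001
Gen 7 (rule 218): 001010000010110
Gen 8 (rule 106): 010100000101110
Gen 9 (rule 60): 011110000111001
Gen 10 (rule 218): 111111001111110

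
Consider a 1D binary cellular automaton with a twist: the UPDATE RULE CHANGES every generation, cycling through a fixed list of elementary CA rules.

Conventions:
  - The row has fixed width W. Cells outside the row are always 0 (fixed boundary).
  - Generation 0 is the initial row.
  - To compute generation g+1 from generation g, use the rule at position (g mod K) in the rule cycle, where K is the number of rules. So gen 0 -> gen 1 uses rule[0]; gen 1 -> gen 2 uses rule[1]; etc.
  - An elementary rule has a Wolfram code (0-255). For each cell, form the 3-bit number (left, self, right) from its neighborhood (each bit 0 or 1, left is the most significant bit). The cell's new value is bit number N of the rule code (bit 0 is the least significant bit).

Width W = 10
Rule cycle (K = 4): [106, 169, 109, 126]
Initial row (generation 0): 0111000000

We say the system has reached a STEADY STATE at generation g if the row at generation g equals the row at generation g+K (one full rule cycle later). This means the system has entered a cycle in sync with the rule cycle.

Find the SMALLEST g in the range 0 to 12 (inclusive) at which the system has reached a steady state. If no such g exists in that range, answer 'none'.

Gen 0: 0111000000
Gen 1 (rule 106): 1101000000
Gen 2 (rule 169): 1010011111
Gen 3 (rule 109): 1110010001
Gen 4 (rule 126): 1011111011
Gen 5 (rule 106): 0110001111
Gen 6 (rule 169): 0100101110
Gen 7 (rule 109): 0100111010
Gen 8 (rule 126): 1111101111
Gen 9 (rule 106): 1000111001
Gen 10 (rule 169): 0010110000
Gen 11 (rule 109): 1011110111
Gen 12 (rule 126): 1110011101
Gen 13 (rule 106): 1010110110
Gen 14 (rule 169): 0101101100
Gen 15 (rule 109): 0111111101
Gen 16 (rule 126): 1100000111

Answer: none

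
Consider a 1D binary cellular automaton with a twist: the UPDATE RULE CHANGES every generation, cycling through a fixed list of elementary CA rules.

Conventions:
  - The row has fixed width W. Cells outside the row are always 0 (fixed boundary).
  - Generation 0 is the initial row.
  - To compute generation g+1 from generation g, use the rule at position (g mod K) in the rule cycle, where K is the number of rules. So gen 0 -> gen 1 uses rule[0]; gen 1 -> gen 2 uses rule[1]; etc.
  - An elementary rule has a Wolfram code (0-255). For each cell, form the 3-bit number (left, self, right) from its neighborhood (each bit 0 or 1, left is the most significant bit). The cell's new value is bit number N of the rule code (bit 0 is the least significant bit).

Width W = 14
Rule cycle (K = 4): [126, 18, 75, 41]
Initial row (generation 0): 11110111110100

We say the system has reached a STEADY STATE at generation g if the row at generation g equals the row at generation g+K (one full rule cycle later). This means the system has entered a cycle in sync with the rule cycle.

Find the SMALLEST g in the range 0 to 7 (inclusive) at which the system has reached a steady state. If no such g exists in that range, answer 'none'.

Answer: none

Derivation:
Gen 0: 11110111110100
Gen 1 (rule 126): 10011100011110
Gen 2 (rule 18): 01100010100001
Gen 3 (rule 75): 11101100001110
Gen 4 (rule 41): 10011001101000
Gen 5 (rule 126): 11111111111100
Gen 6 (rule 18): 00000000000010
Gen 7 (rule 75): 11111111111100
Gen 8 (rule 41): 10000000000001
Gen 9 (rule 126): 11000000000011
Gen 10 (rule 18): 00100000000100
Gen 11 (rule 75): 11001111111001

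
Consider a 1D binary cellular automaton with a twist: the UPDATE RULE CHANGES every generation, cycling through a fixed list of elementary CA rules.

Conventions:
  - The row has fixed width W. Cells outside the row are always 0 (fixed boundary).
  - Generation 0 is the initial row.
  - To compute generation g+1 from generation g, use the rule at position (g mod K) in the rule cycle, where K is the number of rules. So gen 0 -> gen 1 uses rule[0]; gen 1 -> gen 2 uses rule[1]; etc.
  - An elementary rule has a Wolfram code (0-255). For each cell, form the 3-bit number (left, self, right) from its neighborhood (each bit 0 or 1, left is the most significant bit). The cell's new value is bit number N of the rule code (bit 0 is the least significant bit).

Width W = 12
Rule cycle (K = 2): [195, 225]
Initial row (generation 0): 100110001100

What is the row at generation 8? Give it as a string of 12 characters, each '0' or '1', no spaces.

Answer: 100100000000

Derivation:
Gen 0: 100110001100
Gen 1 (rule 195): 001010110101
Gen 2 (rule 225): 100101011010
Gen 3 (rule 195): 001000001000
Gen 4 (rule 225): 100011100011
Gen 5 (rule 195): 001101101101
Gen 6 (rule 225): 100110110110
Gen 7 (rule 195): 001010010010
Gen 8 (rule 225): 100100000000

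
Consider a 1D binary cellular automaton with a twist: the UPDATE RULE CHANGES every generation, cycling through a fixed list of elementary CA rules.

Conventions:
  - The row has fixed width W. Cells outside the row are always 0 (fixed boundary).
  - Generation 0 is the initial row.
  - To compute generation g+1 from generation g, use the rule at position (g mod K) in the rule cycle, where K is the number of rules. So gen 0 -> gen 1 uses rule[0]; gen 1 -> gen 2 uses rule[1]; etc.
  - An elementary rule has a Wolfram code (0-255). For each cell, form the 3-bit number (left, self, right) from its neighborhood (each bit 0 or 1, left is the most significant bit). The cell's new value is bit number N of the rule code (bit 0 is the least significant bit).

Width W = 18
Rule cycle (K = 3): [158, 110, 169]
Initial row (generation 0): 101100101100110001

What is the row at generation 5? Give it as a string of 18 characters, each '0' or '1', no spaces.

Answer: 101011001011000111

Derivation:
Gen 0: 101100101100110001
Gen 1 (rule 158): 101011101011101011
Gen 2 (rule 110): 111110111110111111
Gen 3 (rule 169): 111101111101111110
Gen 4 (rule 158): 111001111001111101
Gen 5 (rule 110): 101011001011000111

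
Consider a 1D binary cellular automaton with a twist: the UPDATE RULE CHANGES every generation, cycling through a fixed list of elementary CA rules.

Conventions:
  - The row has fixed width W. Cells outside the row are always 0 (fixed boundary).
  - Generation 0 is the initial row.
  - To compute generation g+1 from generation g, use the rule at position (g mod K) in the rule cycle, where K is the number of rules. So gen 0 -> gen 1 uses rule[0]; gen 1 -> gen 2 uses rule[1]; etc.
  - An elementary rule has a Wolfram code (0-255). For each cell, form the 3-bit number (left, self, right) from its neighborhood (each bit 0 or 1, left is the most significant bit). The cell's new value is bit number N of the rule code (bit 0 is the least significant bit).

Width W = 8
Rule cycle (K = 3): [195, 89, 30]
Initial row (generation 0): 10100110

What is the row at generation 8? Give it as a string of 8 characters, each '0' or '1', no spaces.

Answer: 01001011

Derivation:
Gen 0: 10100110
Gen 1 (rule 195): 00001010
Gen 2 (rule 89): 11100001
Gen 3 (rule 30): 10010011
Gen 4 (rule 195): 00100101
Gen 5 (rule 89): 10010000
Gen 6 (rule 30): 11111000
Gen 7 (rule 195): 01111011
Gen 8 (rule 89): 01001011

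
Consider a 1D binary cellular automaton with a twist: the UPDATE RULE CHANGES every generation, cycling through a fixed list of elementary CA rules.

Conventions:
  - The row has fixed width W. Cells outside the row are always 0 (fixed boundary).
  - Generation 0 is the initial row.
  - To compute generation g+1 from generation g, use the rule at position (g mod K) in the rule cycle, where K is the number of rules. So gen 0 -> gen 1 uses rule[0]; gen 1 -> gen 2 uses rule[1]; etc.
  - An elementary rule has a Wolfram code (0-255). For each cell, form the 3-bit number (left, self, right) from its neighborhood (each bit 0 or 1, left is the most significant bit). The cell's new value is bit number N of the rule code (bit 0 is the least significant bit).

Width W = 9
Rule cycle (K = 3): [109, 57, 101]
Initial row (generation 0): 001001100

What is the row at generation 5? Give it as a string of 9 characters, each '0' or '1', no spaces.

Gen 0: 001001100
Gen 1 (rule 109): 101001101
Gen 2 (rule 57): 010101010
Gen 3 (rule 101): 011111110
Gen 4 (rule 109): 010000010
Gen 5 (rule 57): 001111001

Answer: 001111001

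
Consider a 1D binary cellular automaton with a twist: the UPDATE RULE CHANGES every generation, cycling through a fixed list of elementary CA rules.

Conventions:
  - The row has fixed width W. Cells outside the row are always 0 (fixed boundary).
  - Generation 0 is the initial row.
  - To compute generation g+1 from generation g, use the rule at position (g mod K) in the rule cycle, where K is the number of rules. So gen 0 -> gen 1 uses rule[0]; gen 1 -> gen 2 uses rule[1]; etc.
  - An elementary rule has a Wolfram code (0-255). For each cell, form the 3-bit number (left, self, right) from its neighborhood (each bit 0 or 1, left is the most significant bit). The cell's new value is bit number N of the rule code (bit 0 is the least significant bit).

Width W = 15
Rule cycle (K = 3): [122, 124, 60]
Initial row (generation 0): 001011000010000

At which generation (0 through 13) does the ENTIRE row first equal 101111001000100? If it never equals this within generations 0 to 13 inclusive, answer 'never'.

Answer: never

Derivation:
Gen 0: 001011000010000
Gen 1 (rule 122): 010111100101000
Gen 2 (rule 124): 011100110111100
Gen 3 (rule 60): 010010101100010
Gen 4 (rule 122): 101101011110101
Gen 5 (rule 124): 111111110011111
Gen 6 (rule 60): 100000001010000
Gen 7 (rule 122): 010000010101000
Gen 8 (rule 124): 011000011111100
Gen 9 (rule 60): 010100010000010
Gen 10 (rule 122): 101010101000101
Gen 11 (rule 124): 111111111100111
Gen 12 (rule 60): 100000000010100
Gen 13 (rule 122): 010000000101010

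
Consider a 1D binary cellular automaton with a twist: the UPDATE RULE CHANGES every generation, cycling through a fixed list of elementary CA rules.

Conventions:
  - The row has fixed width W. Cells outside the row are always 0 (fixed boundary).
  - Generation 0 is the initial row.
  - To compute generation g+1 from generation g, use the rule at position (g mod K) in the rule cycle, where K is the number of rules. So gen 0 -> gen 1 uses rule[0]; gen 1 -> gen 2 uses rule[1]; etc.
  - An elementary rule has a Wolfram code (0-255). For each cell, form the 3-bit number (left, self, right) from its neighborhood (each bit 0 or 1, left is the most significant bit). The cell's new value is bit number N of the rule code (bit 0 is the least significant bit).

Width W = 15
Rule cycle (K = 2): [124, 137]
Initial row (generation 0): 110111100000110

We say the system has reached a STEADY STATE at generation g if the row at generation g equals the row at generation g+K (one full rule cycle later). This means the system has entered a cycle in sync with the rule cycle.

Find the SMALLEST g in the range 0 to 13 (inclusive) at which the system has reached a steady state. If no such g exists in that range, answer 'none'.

Answer: none

Derivation:
Gen 0: 110111100000110
Gen 1 (rule 124): 111100110000111
Gen 2 (rule 137): 111000100110110
Gen 3 (rule 124): 101100110111111
Gen 4 (rule 137): 001000100111110
Gen 5 (rule 124): 001100110100011
Gen 6 (rule 137): 101000100001010
Gen 7 (rule 124): 111100110001111
Gen 8 (rule 137): 111000100101110
Gen 9 (rule 124): 101100110111011
Gen 10 (rule 137): 001000100110010
Gen 11 (rule 124): 001100110111011
Gen 12 (rule 137): 101000100110010
Gen 13 (rule 124): 111100110111011
Gen 14 (rule 137): 111000100110010
Gen 15 (rule 124): 101100110111011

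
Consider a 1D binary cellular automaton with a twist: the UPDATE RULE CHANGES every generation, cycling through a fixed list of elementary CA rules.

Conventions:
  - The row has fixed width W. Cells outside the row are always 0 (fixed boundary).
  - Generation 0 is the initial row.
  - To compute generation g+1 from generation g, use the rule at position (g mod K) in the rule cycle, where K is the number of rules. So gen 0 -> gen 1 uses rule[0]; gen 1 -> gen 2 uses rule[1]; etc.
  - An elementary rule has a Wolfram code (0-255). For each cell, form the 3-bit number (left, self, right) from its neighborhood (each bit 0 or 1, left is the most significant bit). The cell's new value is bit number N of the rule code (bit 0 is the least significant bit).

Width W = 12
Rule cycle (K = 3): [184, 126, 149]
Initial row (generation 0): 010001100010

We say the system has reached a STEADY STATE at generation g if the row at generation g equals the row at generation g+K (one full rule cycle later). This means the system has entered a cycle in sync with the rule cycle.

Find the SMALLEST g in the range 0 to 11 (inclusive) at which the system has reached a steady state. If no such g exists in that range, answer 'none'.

Gen 0: 010001100010
Gen 1 (rule 184): 001001010001
Gen 2 (rule 126): 011111111011
Gen 3 (rule 149): 001111110000
Gen 4 (rule 184): 001111101000
Gen 5 (rule 126): 011000111100
Gen 6 (rule 149): 000110011011
Gen 7 (rule 184): 000101010110
Gen 8 (rule 126): 001111111111
Gen 9 (rule 149): 100111111110
Gen 10 (rule 184): 010111111101
Gen 11 (rule 126): 111100000111
Gen 12 (rule 149): 011011110010
Gen 13 (rule 184): 010111101001
Gen 14 (rule 126): 111100111111

Answer: none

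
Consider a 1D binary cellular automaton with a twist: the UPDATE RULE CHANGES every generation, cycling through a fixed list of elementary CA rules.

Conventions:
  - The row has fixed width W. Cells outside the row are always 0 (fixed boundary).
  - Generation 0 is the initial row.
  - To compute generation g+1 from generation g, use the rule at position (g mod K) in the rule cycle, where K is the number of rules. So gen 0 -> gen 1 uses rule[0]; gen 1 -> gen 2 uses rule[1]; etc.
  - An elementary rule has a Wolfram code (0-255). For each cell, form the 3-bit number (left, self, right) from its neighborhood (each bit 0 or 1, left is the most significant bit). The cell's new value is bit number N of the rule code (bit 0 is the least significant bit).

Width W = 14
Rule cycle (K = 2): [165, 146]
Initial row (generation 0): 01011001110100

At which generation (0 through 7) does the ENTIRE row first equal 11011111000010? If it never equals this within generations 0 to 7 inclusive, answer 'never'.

Answer: never

Derivation:
Gen 0: 01011001110100
Gen 1 (rule 165): 01100000101101
Gen 2 (rule 146): 10010001000000
Gen 3 (rule 165): 10010101011111
Gen 4 (rule 146): 01100000001110
Gen 5 (rule 165): 00001111100100
Gen 6 (rule 146): 00010111011010
Gen 7 (rule 165): 11011010100110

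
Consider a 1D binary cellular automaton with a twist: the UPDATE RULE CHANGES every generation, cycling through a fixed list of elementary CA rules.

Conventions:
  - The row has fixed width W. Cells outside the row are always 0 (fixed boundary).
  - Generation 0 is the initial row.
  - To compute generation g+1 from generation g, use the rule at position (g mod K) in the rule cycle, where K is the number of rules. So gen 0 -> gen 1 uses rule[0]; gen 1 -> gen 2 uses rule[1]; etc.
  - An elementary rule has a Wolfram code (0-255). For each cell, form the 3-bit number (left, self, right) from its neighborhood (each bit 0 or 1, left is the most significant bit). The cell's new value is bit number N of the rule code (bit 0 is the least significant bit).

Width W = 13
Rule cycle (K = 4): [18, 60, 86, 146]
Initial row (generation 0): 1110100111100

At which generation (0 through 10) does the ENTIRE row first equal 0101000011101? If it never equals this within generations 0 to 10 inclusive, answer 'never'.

Gen 0: 1110100111100
Gen 1 (rule 18): 0000011000010
Gen 2 (rule 60): 0000010100011
Gen 3 (rule 86): 0000110110101
Gen 4 (rule 146): 0001000000000
Gen 5 (rule 18): 0010100000000
Gen 6 (rule 60): 0011110000000
Gen 7 (rule 86): 0100011000000
Gen 8 (rule 146): 1010100100000
Gen 9 (rule 18): 0000011010000
Gen 10 (rule 60): 0000010111000

Answer: never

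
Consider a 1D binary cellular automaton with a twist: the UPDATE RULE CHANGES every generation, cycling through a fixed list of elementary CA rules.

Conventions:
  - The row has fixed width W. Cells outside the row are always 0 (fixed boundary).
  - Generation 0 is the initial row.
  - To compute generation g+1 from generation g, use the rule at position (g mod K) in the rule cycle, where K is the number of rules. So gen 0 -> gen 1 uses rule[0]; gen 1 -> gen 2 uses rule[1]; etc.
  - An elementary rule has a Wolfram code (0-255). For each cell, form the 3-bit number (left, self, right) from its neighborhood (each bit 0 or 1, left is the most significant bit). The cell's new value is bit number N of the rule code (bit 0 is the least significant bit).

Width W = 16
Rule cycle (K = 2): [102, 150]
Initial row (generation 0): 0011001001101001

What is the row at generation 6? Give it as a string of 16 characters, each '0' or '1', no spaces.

Answer: 0111110100100100

Derivation:
Gen 0: 0011001001101001
Gen 1 (rule 102): 0101011010111011
Gen 2 (rule 150): 1101000010010000
Gen 3 (rule 102): 0111000110110000
Gen 4 (rule 150): 1010101000001000
Gen 5 (rule 102): 1111111000011000
Gen 6 (rule 150): 0111110100100100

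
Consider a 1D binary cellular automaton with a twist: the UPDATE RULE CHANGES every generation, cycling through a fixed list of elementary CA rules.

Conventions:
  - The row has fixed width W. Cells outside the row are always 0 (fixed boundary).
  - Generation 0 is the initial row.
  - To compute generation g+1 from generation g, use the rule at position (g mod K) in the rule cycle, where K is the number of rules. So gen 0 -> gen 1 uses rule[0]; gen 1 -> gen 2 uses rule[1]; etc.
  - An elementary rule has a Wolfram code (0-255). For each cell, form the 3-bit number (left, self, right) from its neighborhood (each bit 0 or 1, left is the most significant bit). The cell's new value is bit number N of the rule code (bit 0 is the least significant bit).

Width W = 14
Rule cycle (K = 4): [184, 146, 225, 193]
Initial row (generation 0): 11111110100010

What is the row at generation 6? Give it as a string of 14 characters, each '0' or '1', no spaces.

Gen 0: 11111110100010
Gen 1 (rule 184): 11111101010001
Gen 2 (rule 146): 01111000001010
Gen 3 (rule 225): 00111011100100
Gen 4 (rule 193): 10011001100001
Gen 5 (rule 184): 01010101010000
Gen 6 (rule 146): 10000000001000

Answer: 10000000001000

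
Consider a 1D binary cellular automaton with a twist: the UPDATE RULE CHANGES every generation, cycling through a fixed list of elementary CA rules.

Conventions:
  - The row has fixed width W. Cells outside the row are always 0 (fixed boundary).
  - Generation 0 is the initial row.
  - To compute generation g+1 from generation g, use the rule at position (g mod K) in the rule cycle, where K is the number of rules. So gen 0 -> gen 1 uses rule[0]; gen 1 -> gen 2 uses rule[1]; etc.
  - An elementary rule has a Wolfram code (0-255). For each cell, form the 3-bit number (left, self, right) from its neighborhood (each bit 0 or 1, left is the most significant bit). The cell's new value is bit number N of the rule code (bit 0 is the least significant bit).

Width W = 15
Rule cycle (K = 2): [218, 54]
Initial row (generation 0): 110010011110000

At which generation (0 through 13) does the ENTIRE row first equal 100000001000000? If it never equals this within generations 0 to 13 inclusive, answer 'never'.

Answer: 6

Derivation:
Gen 0: 110010011110000
Gen 1 (rule 218): 111101111111000
Gen 2 (rule 54): 000010000000100
Gen 3 (rule 218): 000101000001010
Gen 4 (rule 54): 001111100011111
Gen 5 (rule 218): 011111110111111
Gen 6 (rule 54): 100000001000000
Gen 7 (rule 218): 010000010100000
Gen 8 (rule 54): 111000111110000
Gen 9 (rule 218): 111101111111000
Gen 10 (rule 54): 000010000000100
Gen 11 (rule 218): 000101000001010
Gen 12 (rule 54): 001111100011111
Gen 13 (rule 218): 011111110111111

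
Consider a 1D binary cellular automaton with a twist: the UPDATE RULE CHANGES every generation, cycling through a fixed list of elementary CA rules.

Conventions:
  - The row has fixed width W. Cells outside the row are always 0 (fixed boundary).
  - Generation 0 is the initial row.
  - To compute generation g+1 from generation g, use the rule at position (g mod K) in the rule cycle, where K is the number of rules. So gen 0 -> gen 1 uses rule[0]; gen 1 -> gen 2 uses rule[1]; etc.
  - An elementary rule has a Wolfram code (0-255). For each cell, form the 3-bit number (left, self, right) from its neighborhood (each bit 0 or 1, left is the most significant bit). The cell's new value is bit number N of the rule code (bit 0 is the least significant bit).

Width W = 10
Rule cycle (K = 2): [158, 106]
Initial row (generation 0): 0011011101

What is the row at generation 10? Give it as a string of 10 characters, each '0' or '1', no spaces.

Answer: 0010110110

Derivation:
Gen 0: 0011011101
Gen 1 (rule 158): 0110011001
Gen 2 (rule 106): 1110111010
Gen 3 (rule 158): 1100110011
Gen 4 (rule 106): 1101110111
Gen 5 (rule 158): 1001100110
Gen 6 (rule 106): 0011101110
Gen 7 (rule 158): 0111001101
Gen 8 (rule 106): 1101011110
Gen 9 (rule 158): 1001011101
Gen 10 (rule 106): 0010110110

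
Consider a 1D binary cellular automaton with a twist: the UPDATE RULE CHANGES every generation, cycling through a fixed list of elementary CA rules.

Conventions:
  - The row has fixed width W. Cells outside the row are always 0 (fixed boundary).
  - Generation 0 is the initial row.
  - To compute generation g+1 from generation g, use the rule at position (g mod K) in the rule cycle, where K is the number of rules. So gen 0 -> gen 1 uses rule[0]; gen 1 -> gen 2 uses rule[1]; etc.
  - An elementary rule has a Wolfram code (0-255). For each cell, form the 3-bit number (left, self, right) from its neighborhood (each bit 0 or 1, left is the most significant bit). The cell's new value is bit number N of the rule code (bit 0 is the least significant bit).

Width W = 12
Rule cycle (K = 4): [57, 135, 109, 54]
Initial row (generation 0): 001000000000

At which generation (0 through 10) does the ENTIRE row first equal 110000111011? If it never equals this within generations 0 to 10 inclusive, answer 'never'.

Gen 0: 001000000000
Gen 1 (rule 57): 100111111111
Gen 2 (rule 135): 101011111110
Gen 3 (rule 109): 111110000010
Gen 4 (rule 54): 000001000111
Gen 5 (rule 57): 111100110100
Gen 6 (rule 135): 011001000101
Gen 7 (rule 109): 011001010111
Gen 8 (rule 54): 100111111000
Gen 9 (rule 57): 010100000111
Gen 10 (rule 135): 110101111010

Answer: never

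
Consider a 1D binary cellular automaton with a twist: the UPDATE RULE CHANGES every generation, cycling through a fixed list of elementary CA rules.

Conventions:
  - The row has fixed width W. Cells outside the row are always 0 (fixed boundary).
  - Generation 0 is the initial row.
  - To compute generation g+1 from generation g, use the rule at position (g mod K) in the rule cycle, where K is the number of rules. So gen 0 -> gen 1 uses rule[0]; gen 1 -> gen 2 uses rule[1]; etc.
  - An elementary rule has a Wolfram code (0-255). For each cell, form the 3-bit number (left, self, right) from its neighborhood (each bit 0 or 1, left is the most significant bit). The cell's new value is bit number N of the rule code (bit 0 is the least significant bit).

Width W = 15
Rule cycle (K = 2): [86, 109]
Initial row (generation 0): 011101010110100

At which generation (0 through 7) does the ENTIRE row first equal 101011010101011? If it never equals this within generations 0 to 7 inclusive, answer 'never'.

Gen 0: 011101010110100
Gen 1 (rule 86): 100101010010110
Gen 2 (rule 109): 100111110011110
Gen 3 (rule 86): 111000011100011
Gen 4 (rule 109): 101011010101011
Gen 5 (rule 86): 101001010101001
Gen 6 (rule 109): 111001111111001
Gen 7 (rule 86): 001110000001111

Answer: 4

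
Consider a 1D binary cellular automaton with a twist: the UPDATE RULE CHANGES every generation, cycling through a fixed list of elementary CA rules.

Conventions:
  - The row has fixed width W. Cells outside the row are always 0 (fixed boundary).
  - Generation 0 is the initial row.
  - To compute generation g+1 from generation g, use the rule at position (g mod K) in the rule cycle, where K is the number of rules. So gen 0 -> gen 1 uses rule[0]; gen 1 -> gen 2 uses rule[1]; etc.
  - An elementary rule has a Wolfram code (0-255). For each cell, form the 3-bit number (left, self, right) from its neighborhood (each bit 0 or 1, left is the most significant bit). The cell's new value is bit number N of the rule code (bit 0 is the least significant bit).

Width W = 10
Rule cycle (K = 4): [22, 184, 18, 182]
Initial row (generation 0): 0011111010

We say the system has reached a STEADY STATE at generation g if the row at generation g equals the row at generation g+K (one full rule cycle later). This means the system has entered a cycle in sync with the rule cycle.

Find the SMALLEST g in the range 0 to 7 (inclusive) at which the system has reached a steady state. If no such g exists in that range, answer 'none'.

Answer: 5

Derivation:
Gen 0: 0011111010
Gen 1 (rule 22): 0100000011
Gen 2 (rule 184): 0010000010
Gen 3 (rule 18): 0101000101
Gen 4 (rule 182): 1111101111
Gen 5 (rule 22): 0000000000
Gen 6 (rule 184): 0000000000
Gen 7 (rule 18): 0000000000
Gen 8 (rule 182): 0000000000
Gen 9 (rule 22): 0000000000
Gen 10 (rule 184): 0000000000
Gen 11 (rule 18): 0000000000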